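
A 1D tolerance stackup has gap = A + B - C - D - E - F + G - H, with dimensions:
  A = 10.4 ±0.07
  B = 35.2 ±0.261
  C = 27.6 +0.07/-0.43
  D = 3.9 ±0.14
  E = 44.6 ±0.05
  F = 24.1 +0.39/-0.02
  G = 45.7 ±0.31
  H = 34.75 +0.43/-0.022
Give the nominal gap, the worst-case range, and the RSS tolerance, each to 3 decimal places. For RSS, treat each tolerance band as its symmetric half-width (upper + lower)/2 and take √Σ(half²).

Stack each dimension's contribution:
  +A: nom +10.400 → Σnom=10.400; wc +0.070/-0.070 → slack +0.070/-0.070; half-tol=0.070, Σhalf²=0.004900
  +B: nom +35.200 → Σnom=45.600; wc +0.261/-0.261 → slack +0.331/-0.331; half-tol=0.261, Σhalf²=0.073021
  -C: nom -27.600 → Σnom=18.000; wc +0.430/-0.070 → slack +0.761/-0.401; half-tol=0.250, Σhalf²=0.135521
  -D: nom -3.900 → Σnom=14.100; wc +0.140/-0.140 → slack +0.901/-0.541; half-tol=0.140, Σhalf²=0.155121
  -E: nom -44.600 → Σnom=-30.500; wc +0.050/-0.050 → slack +0.951/-0.591; half-tol=0.050, Σhalf²=0.157621
  -F: nom -24.100 → Σnom=-54.600; wc +0.020/-0.390 → slack +0.971/-0.981; half-tol=0.205, Σhalf²=0.199646
  +G: nom +45.700 → Σnom=-8.900; wc +0.310/-0.310 → slack +1.281/-1.291; half-tol=0.310, Σhalf²=0.295746
  -H: nom -34.750 → Σnom=-43.650; wc +0.022/-0.430 → slack +1.303/-1.721; half-tol=0.226, Σhalf²=0.346822
Nominal = -43.650. Worst-case = [-43.650 - 1.721, -43.650 + 1.303] = [-45.371, -42.347]. RSS = √0.346822 = 0.589.

nominal=-43.650 wc=[-45.371,-42.347] rss=0.589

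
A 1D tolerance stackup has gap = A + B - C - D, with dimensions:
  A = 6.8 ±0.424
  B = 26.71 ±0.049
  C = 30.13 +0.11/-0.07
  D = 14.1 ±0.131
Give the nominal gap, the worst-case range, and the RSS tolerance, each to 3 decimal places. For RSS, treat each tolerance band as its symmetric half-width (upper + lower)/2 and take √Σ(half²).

Stack each dimension's contribution:
  +A: nom +6.800 → Σnom=6.800; wc +0.424/-0.424 → slack +0.424/-0.424; half-tol=0.424, Σhalf²=0.179776
  +B: nom +26.710 → Σnom=33.510; wc +0.049/-0.049 → slack +0.473/-0.473; half-tol=0.049, Σhalf²=0.182177
  -C: nom -30.130 → Σnom=3.380; wc +0.070/-0.110 → slack +0.543/-0.583; half-tol=0.090, Σhalf²=0.190277
  -D: nom -14.100 → Σnom=-10.720; wc +0.131/-0.131 → slack +0.674/-0.714; half-tol=0.131, Σhalf²=0.207438
Nominal = -10.720. Worst-case = [-10.720 - 0.714, -10.720 + 0.674] = [-11.434, -10.046]. RSS = √0.207438 = 0.455.

nominal=-10.720 wc=[-11.434,-10.046] rss=0.455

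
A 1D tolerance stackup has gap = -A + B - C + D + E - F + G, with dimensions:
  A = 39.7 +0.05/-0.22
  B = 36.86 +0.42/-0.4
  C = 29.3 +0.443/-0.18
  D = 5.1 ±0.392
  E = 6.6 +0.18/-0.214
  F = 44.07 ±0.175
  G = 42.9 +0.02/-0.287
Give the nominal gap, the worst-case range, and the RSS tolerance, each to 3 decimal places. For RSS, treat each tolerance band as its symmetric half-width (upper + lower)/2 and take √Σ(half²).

nominal=-21.610 wc=[-23.571,-20.023] rss=0.728

Stack each dimension's contribution:
  -A: nom -39.700 → Σnom=-39.700; wc +0.220/-0.050 → slack +0.220/-0.050; half-tol=0.135, Σhalf²=0.018225
  +B: nom +36.860 → Σnom=-2.840; wc +0.420/-0.400 → slack +0.640/-0.450; half-tol=0.410, Σhalf²=0.186325
  -C: nom -29.300 → Σnom=-32.140; wc +0.180/-0.443 → slack +0.820/-0.893; half-tol=0.311, Σhalf²=0.283357
  +D: nom +5.100 → Σnom=-27.040; wc +0.392/-0.392 → slack +1.212/-1.285; half-tol=0.392, Σhalf²=0.437021
  +E: nom +6.600 → Σnom=-20.440; wc +0.180/-0.214 → slack +1.392/-1.499; half-tol=0.197, Σhalf²=0.475830
  -F: nom -44.070 → Σnom=-64.510; wc +0.175/-0.175 → slack +1.567/-1.674; half-tol=0.175, Σhalf²=0.506455
  +G: nom +42.900 → Σnom=-21.610; wc +0.020/-0.287 → slack +1.587/-1.961; half-tol=0.153, Σhalf²=0.530018
Nominal = -21.610. Worst-case = [-21.610 - 1.961, -21.610 + 1.587] = [-23.571, -20.023]. RSS = √0.530018 = 0.728.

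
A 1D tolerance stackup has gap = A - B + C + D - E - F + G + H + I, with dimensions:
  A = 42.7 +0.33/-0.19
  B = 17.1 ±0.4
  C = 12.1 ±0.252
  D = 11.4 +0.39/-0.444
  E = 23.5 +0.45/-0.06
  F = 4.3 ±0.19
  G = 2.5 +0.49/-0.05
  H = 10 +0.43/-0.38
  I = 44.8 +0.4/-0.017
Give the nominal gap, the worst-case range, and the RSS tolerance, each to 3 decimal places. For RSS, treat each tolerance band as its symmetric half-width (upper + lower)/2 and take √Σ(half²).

Stack each dimension's contribution:
  +A: nom +42.700 → Σnom=42.700; wc +0.330/-0.190 → slack +0.330/-0.190; half-tol=0.260, Σhalf²=0.067600
  -B: nom -17.100 → Σnom=25.600; wc +0.400/-0.400 → slack +0.730/-0.590; half-tol=0.400, Σhalf²=0.227600
  +C: nom +12.100 → Σnom=37.700; wc +0.252/-0.252 → slack +0.982/-0.842; half-tol=0.252, Σhalf²=0.291104
  +D: nom +11.400 → Σnom=49.100; wc +0.390/-0.444 → slack +1.372/-1.286; half-tol=0.417, Σhalf²=0.464993
  -E: nom -23.500 → Σnom=25.600; wc +0.060/-0.450 → slack +1.432/-1.736; half-tol=0.255, Σhalf²=0.530018
  -F: nom -4.300 → Σnom=21.300; wc +0.190/-0.190 → slack +1.622/-1.926; half-tol=0.190, Σhalf²=0.566118
  +G: nom +2.500 → Σnom=23.800; wc +0.490/-0.050 → slack +2.112/-1.976; half-tol=0.270, Σhalf²=0.639018
  +H: nom +10.000 → Σnom=33.800; wc +0.430/-0.380 → slack +2.542/-2.356; half-tol=0.405, Σhalf²=0.803043
  +I: nom +44.800 → Σnom=78.600; wc +0.400/-0.017 → slack +2.942/-2.373; half-tol=0.209, Σhalf²=0.846515
Nominal = 78.600. Worst-case = [78.600 - 2.373, 78.600 + 2.942] = [76.227, 81.542]. RSS = √0.846515 = 0.920.

nominal=78.600 wc=[76.227,81.542] rss=0.920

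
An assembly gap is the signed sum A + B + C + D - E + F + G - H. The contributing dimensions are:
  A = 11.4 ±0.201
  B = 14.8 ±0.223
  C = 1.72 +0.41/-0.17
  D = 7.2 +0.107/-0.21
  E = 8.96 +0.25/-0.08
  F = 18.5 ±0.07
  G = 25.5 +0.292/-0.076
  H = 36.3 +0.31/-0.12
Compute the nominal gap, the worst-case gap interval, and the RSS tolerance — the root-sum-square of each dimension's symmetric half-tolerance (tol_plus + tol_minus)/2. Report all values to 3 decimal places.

Stack each dimension's contribution:
  +A: nom +11.400 → Σnom=11.400; wc +0.201/-0.201 → slack +0.201/-0.201; half-tol=0.201, Σhalf²=0.040401
  +B: nom +14.800 → Σnom=26.200; wc +0.223/-0.223 → slack +0.424/-0.424; half-tol=0.223, Σhalf²=0.090130
  +C: nom +1.720 → Σnom=27.920; wc +0.410/-0.170 → slack +0.834/-0.594; half-tol=0.290, Σhalf²=0.174230
  +D: nom +7.200 → Σnom=35.120; wc +0.107/-0.210 → slack +0.941/-0.804; half-tol=0.159, Σhalf²=0.199352
  -E: nom -8.960 → Σnom=26.160; wc +0.080/-0.250 → slack +1.021/-1.054; half-tol=0.165, Σhalf²=0.226577
  +F: nom +18.500 → Σnom=44.660; wc +0.070/-0.070 → slack +1.091/-1.124; half-tol=0.070, Σhalf²=0.231477
  +G: nom +25.500 → Σnom=70.160; wc +0.292/-0.076 → slack +1.383/-1.200; half-tol=0.184, Σhalf²=0.265333
  -H: nom -36.300 → Σnom=33.860; wc +0.120/-0.310 → slack +1.503/-1.510; half-tol=0.215, Σhalf²=0.311558
Nominal = 33.860. Worst-case = [33.860 - 1.510, 33.860 + 1.503] = [32.350, 35.363]. RSS = √0.311558 = 0.558.

nominal=33.860 wc=[32.350,35.363] rss=0.558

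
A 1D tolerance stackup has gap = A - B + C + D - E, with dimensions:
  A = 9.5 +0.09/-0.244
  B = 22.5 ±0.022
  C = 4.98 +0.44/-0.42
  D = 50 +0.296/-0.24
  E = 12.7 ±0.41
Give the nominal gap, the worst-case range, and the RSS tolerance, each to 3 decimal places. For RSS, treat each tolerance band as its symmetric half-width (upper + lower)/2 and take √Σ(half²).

Stack each dimension's contribution:
  +A: nom +9.500 → Σnom=9.500; wc +0.090/-0.244 → slack +0.090/-0.244; half-tol=0.167, Σhalf²=0.027889
  -B: nom -22.500 → Σnom=-13.000; wc +0.022/-0.022 → slack +0.112/-0.266; half-tol=0.022, Σhalf²=0.028373
  +C: nom +4.980 → Σnom=-8.020; wc +0.440/-0.420 → slack +0.552/-0.686; half-tol=0.430, Σhalf²=0.213273
  +D: nom +50.000 → Σnom=41.980; wc +0.296/-0.240 → slack +0.848/-0.926; half-tol=0.268, Σhalf²=0.285097
  -E: nom -12.700 → Σnom=29.280; wc +0.410/-0.410 → slack +1.258/-1.336; half-tol=0.410, Σhalf²=0.453197
Nominal = 29.280. Worst-case = [29.280 - 1.336, 29.280 + 1.258] = [27.944, 30.538]. RSS = √0.453197 = 0.673.

nominal=29.280 wc=[27.944,30.538] rss=0.673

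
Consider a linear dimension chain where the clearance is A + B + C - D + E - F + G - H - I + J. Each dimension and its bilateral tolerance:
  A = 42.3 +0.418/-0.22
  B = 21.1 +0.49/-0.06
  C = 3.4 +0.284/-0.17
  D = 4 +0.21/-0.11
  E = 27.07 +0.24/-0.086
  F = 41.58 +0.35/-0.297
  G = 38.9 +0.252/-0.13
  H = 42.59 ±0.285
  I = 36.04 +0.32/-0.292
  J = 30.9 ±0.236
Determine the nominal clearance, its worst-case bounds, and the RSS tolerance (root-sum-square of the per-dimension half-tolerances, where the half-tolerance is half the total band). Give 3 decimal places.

nominal=39.460 wc=[37.393,42.364] rss=0.808

Stack each dimension's contribution:
  +A: nom +42.300 → Σnom=42.300; wc +0.418/-0.220 → slack +0.418/-0.220; half-tol=0.319, Σhalf²=0.101761
  +B: nom +21.100 → Σnom=63.400; wc +0.490/-0.060 → slack +0.908/-0.280; half-tol=0.275, Σhalf²=0.177386
  +C: nom +3.400 → Σnom=66.800; wc +0.284/-0.170 → slack +1.192/-0.450; half-tol=0.227, Σhalf²=0.228915
  -D: nom -4.000 → Σnom=62.800; wc +0.110/-0.210 → slack +1.302/-0.660; half-tol=0.160, Σhalf²=0.254515
  +E: nom +27.070 → Σnom=89.870; wc +0.240/-0.086 → slack +1.542/-0.746; half-tol=0.163, Σhalf²=0.281084
  -F: nom -41.580 → Σnom=48.290; wc +0.297/-0.350 → slack +1.839/-1.096; half-tol=0.324, Σhalf²=0.385736
  +G: nom +38.900 → Σnom=87.190; wc +0.252/-0.130 → slack +2.091/-1.226; half-tol=0.191, Σhalf²=0.422217
  -H: nom -42.590 → Σnom=44.600; wc +0.285/-0.285 → slack +2.376/-1.511; half-tol=0.285, Σhalf²=0.503442
  -I: nom -36.040 → Σnom=8.560; wc +0.292/-0.320 → slack +2.668/-1.831; half-tol=0.306, Σhalf²=0.597078
  +J: nom +30.900 → Σnom=39.460; wc +0.236/-0.236 → slack +2.904/-2.067; half-tol=0.236, Σhalf²=0.652774
Nominal = 39.460. Worst-case = [39.460 - 2.067, 39.460 + 2.904] = [37.393, 42.364]. RSS = √0.652774 = 0.808.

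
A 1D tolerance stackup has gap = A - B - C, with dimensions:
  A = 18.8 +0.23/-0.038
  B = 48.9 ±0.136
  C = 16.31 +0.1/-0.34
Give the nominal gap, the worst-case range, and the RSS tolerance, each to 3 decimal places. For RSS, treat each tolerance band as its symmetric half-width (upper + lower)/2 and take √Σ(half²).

nominal=-46.410 wc=[-46.684,-45.704] rss=0.291

Stack each dimension's contribution:
  +A: nom +18.800 → Σnom=18.800; wc +0.230/-0.038 → slack +0.230/-0.038; half-tol=0.134, Σhalf²=0.017956
  -B: nom -48.900 → Σnom=-30.100; wc +0.136/-0.136 → slack +0.366/-0.174; half-tol=0.136, Σhalf²=0.036452
  -C: nom -16.310 → Σnom=-46.410; wc +0.340/-0.100 → slack +0.706/-0.274; half-tol=0.220, Σhalf²=0.084852
Nominal = -46.410. Worst-case = [-46.410 - 0.274, -46.410 + 0.706] = [-46.684, -45.704]. RSS = √0.084852 = 0.291.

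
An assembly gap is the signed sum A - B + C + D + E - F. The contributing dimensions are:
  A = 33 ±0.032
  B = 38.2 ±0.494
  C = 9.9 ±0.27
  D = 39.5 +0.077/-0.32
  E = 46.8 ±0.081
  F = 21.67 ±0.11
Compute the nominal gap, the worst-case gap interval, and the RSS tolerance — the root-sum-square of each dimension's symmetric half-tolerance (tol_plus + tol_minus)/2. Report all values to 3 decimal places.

nominal=69.330 wc=[68.023,70.394] rss=0.613

Stack each dimension's contribution:
  +A: nom +33.000 → Σnom=33.000; wc +0.032/-0.032 → slack +0.032/-0.032; half-tol=0.032, Σhalf²=0.001024
  -B: nom -38.200 → Σnom=-5.200; wc +0.494/-0.494 → slack +0.526/-0.526; half-tol=0.494, Σhalf²=0.245060
  +C: nom +9.900 → Σnom=4.700; wc +0.270/-0.270 → slack +0.796/-0.796; half-tol=0.270, Σhalf²=0.317960
  +D: nom +39.500 → Σnom=44.200; wc +0.077/-0.320 → slack +0.873/-1.116; half-tol=0.199, Σhalf²=0.357362
  +E: nom +46.800 → Σnom=91.000; wc +0.081/-0.081 → slack +0.954/-1.197; half-tol=0.081, Σhalf²=0.363923
  -F: nom -21.670 → Σnom=69.330; wc +0.110/-0.110 → slack +1.064/-1.307; half-tol=0.110, Σhalf²=0.376023
Nominal = 69.330. Worst-case = [69.330 - 1.307, 69.330 + 1.064] = [68.023, 70.394]. RSS = √0.376023 = 0.613.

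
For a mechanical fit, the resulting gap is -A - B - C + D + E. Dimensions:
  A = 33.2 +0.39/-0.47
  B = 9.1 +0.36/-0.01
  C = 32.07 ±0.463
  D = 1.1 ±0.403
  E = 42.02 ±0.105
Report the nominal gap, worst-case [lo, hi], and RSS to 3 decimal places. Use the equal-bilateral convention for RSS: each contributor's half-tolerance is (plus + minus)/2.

nominal=-31.250 wc=[-32.971,-29.799] rss=0.779

Stack each dimension's contribution:
  -A: nom -33.200 → Σnom=-33.200; wc +0.470/-0.390 → slack +0.470/-0.390; half-tol=0.430, Σhalf²=0.184900
  -B: nom -9.100 → Σnom=-42.300; wc +0.010/-0.360 → slack +0.480/-0.750; half-tol=0.185, Σhalf²=0.219125
  -C: nom -32.070 → Σnom=-74.370; wc +0.463/-0.463 → slack +0.943/-1.213; half-tol=0.463, Σhalf²=0.433494
  +D: nom +1.100 → Σnom=-73.270; wc +0.403/-0.403 → slack +1.346/-1.616; half-tol=0.403, Σhalf²=0.595903
  +E: nom +42.020 → Σnom=-31.250; wc +0.105/-0.105 → slack +1.451/-1.721; half-tol=0.105, Σhalf²=0.606928
Nominal = -31.250. Worst-case = [-31.250 - 1.721, -31.250 + 1.451] = [-32.971, -29.799]. RSS = √0.606928 = 0.779.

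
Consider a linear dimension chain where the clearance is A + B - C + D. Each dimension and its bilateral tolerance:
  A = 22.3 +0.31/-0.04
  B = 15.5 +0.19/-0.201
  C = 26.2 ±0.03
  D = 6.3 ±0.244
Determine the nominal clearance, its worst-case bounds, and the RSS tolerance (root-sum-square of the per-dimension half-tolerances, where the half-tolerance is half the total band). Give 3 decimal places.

nominal=17.900 wc=[17.385,18.674] rss=0.360

Stack each dimension's contribution:
  +A: nom +22.300 → Σnom=22.300; wc +0.310/-0.040 → slack +0.310/-0.040; half-tol=0.175, Σhalf²=0.030625
  +B: nom +15.500 → Σnom=37.800; wc +0.190/-0.201 → slack +0.500/-0.241; half-tol=0.196, Σhalf²=0.068845
  -C: nom -26.200 → Σnom=11.600; wc +0.030/-0.030 → slack +0.530/-0.271; half-tol=0.030, Σhalf²=0.069745
  +D: nom +6.300 → Σnom=17.900; wc +0.244/-0.244 → slack +0.774/-0.515; half-tol=0.244, Σhalf²=0.129281
Nominal = 17.900. Worst-case = [17.900 - 0.515, 17.900 + 0.774] = [17.385, 18.674]. RSS = √0.129281 = 0.360.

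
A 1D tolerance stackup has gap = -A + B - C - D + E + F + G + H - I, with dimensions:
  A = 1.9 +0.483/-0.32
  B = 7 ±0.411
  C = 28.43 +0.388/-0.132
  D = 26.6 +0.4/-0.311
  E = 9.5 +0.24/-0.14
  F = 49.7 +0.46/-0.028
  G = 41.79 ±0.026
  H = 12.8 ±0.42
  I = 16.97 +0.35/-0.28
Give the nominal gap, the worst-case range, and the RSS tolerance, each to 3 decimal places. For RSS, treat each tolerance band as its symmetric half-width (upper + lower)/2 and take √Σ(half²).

nominal=46.890 wc=[44.244,49.490] rss=0.947

Stack each dimension's contribution:
  -A: nom -1.900 → Σnom=-1.900; wc +0.320/-0.483 → slack +0.320/-0.483; half-tol=0.401, Σhalf²=0.161202
  +B: nom +7.000 → Σnom=5.100; wc +0.411/-0.411 → slack +0.731/-0.894; half-tol=0.411, Σhalf²=0.330123
  -C: nom -28.430 → Σnom=-23.330; wc +0.132/-0.388 → slack +0.863/-1.282; half-tol=0.260, Σhalf²=0.397723
  -D: nom -26.600 → Σnom=-49.930; wc +0.311/-0.400 → slack +1.174/-1.682; half-tol=0.356, Σhalf²=0.524104
  +E: nom +9.500 → Σnom=-40.430; wc +0.240/-0.140 → slack +1.414/-1.822; half-tol=0.190, Σhalf²=0.560204
  +F: nom +49.700 → Σnom=9.270; wc +0.460/-0.028 → slack +1.874/-1.850; half-tol=0.244, Σhalf²=0.619740
  +G: nom +41.790 → Σnom=51.060; wc +0.026/-0.026 → slack +1.900/-1.876; half-tol=0.026, Σhalf²=0.620416
  +H: nom +12.800 → Σnom=63.860; wc +0.420/-0.420 → slack +2.320/-2.296; half-tol=0.420, Σhalf²=0.796816
  -I: nom -16.970 → Σnom=46.890; wc +0.280/-0.350 → slack +2.600/-2.646; half-tol=0.315, Σhalf²=0.896041
Nominal = 46.890. Worst-case = [46.890 - 2.646, 46.890 + 2.600] = [44.244, 49.490]. RSS = √0.896041 = 0.947.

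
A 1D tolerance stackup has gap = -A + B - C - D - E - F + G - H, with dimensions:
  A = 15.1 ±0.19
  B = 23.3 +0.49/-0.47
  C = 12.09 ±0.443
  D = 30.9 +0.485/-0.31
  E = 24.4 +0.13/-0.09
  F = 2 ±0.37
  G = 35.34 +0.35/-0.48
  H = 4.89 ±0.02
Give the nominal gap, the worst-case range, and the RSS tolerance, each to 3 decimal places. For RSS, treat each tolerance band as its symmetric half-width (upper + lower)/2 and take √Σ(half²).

Stack each dimension's contribution:
  -A: nom -15.100 → Σnom=-15.100; wc +0.190/-0.190 → slack +0.190/-0.190; half-tol=0.190, Σhalf²=0.036100
  +B: nom +23.300 → Σnom=8.200; wc +0.490/-0.470 → slack +0.680/-0.660; half-tol=0.480, Σhalf²=0.266500
  -C: nom -12.090 → Σnom=-3.890; wc +0.443/-0.443 → slack +1.123/-1.103; half-tol=0.443, Σhalf²=0.462749
  -D: nom -30.900 → Σnom=-34.790; wc +0.310/-0.485 → slack +1.433/-1.588; half-tol=0.397, Σhalf²=0.620755
  -E: nom -24.400 → Σnom=-59.190; wc +0.090/-0.130 → slack +1.523/-1.718; half-tol=0.110, Σhalf²=0.632855
  -F: nom -2.000 → Σnom=-61.190; wc +0.370/-0.370 → slack +1.893/-2.088; half-tol=0.370, Σhalf²=0.769755
  +G: nom +35.340 → Σnom=-25.850; wc +0.350/-0.480 → slack +2.243/-2.568; half-tol=0.415, Σhalf²=0.941980
  -H: nom -4.890 → Σnom=-30.740; wc +0.020/-0.020 → slack +2.263/-2.588; half-tol=0.020, Σhalf²=0.942380
Nominal = -30.740. Worst-case = [-30.740 - 2.588, -30.740 + 2.263] = [-33.328, -28.477]. RSS = √0.942380 = 0.971.

nominal=-30.740 wc=[-33.328,-28.477] rss=0.971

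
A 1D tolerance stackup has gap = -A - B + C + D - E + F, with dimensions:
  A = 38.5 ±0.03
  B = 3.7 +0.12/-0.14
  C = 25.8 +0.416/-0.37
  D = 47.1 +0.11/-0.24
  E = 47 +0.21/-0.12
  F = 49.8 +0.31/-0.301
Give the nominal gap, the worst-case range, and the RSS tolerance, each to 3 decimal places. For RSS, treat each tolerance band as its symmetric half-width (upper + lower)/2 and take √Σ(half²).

Stack each dimension's contribution:
  -A: nom -38.500 → Σnom=-38.500; wc +0.030/-0.030 → slack +0.030/-0.030; half-tol=0.030, Σhalf²=0.000900
  -B: nom -3.700 → Σnom=-42.200; wc +0.140/-0.120 → slack +0.170/-0.150; half-tol=0.130, Σhalf²=0.017800
  +C: nom +25.800 → Σnom=-16.400; wc +0.416/-0.370 → slack +0.586/-0.520; half-tol=0.393, Σhalf²=0.172249
  +D: nom +47.100 → Σnom=30.700; wc +0.110/-0.240 → slack +0.696/-0.760; half-tol=0.175, Σhalf²=0.202874
  -E: nom -47.000 → Σnom=-16.300; wc +0.120/-0.210 → slack +0.816/-0.970; half-tol=0.165, Σhalf²=0.230099
  +F: nom +49.800 → Σnom=33.500; wc +0.310/-0.301 → slack +1.126/-1.271; half-tol=0.305, Σhalf²=0.323429
Nominal = 33.500. Worst-case = [33.500 - 1.271, 33.500 + 1.126] = [32.229, 34.626]. RSS = √0.323429 = 0.569.

nominal=33.500 wc=[32.229,34.626] rss=0.569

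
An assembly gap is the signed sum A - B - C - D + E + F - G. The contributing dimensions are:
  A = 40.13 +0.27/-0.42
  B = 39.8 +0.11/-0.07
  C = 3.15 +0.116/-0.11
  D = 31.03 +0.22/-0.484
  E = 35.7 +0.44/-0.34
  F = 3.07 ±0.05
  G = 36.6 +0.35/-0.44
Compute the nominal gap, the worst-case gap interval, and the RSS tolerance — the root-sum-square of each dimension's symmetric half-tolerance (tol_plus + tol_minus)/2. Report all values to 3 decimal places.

nominal=-31.680 wc=[-33.286,-29.816] rss=0.758

Stack each dimension's contribution:
  +A: nom +40.130 → Σnom=40.130; wc +0.270/-0.420 → slack +0.270/-0.420; half-tol=0.345, Σhalf²=0.119025
  -B: nom -39.800 → Σnom=0.330; wc +0.070/-0.110 → slack +0.340/-0.530; half-tol=0.090, Σhalf²=0.127125
  -C: nom -3.150 → Σnom=-2.820; wc +0.110/-0.116 → slack +0.450/-0.646; half-tol=0.113, Σhalf²=0.139894
  -D: nom -31.030 → Σnom=-33.850; wc +0.484/-0.220 → slack +0.934/-0.866; half-tol=0.352, Σhalf²=0.263798
  +E: nom +35.700 → Σnom=1.850; wc +0.440/-0.340 → slack +1.374/-1.206; half-tol=0.390, Σhalf²=0.415898
  +F: nom +3.070 → Σnom=4.920; wc +0.050/-0.050 → slack +1.424/-1.256; half-tol=0.050, Σhalf²=0.418398
  -G: nom -36.600 → Σnom=-31.680; wc +0.440/-0.350 → slack +1.864/-1.606; half-tol=0.395, Σhalf²=0.574423
Nominal = -31.680. Worst-case = [-31.680 - 1.606, -31.680 + 1.864] = [-33.286, -29.816]. RSS = √0.574423 = 0.758.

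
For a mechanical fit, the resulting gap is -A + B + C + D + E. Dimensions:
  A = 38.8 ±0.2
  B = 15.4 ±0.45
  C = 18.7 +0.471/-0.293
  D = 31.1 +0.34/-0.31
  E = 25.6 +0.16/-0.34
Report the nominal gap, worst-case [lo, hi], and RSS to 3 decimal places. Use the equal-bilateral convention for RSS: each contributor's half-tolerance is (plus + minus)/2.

Stack each dimension's contribution:
  -A: nom -38.800 → Σnom=-38.800; wc +0.200/-0.200 → slack +0.200/-0.200; half-tol=0.200, Σhalf²=0.040000
  +B: nom +15.400 → Σnom=-23.400; wc +0.450/-0.450 → slack +0.650/-0.650; half-tol=0.450, Σhalf²=0.242500
  +C: nom +18.700 → Σnom=-4.700; wc +0.471/-0.293 → slack +1.121/-0.943; half-tol=0.382, Σhalf²=0.388424
  +D: nom +31.100 → Σnom=26.400; wc +0.340/-0.310 → slack +1.461/-1.253; half-tol=0.325, Σhalf²=0.494049
  +E: nom +25.600 → Σnom=52.000; wc +0.160/-0.340 → slack +1.621/-1.593; half-tol=0.250, Σhalf²=0.556549
Nominal = 52.000. Worst-case = [52.000 - 1.593, 52.000 + 1.621] = [50.407, 53.621]. RSS = √0.556549 = 0.746.

nominal=52.000 wc=[50.407,53.621] rss=0.746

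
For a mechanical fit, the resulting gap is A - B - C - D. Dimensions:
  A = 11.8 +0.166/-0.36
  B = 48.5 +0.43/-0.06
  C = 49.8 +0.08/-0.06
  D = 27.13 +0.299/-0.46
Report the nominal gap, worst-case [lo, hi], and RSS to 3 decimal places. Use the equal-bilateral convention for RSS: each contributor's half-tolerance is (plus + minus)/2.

Stack each dimension's contribution:
  +A: nom +11.800 → Σnom=11.800; wc +0.166/-0.360 → slack +0.166/-0.360; half-tol=0.263, Σhalf²=0.069169
  -B: nom -48.500 → Σnom=-36.700; wc +0.060/-0.430 → slack +0.226/-0.790; half-tol=0.245, Σhalf²=0.129194
  -C: nom -49.800 → Σnom=-86.500; wc +0.060/-0.080 → slack +0.286/-0.870; half-tol=0.070, Σhalf²=0.134094
  -D: nom -27.130 → Σnom=-113.630; wc +0.460/-0.299 → slack +0.746/-1.169; half-tol=0.380, Σhalf²=0.278114
Nominal = -113.630. Worst-case = [-113.630 - 1.169, -113.630 + 0.746] = [-114.799, -112.884]. RSS = √0.278114 = 0.527.

nominal=-113.630 wc=[-114.799,-112.884] rss=0.527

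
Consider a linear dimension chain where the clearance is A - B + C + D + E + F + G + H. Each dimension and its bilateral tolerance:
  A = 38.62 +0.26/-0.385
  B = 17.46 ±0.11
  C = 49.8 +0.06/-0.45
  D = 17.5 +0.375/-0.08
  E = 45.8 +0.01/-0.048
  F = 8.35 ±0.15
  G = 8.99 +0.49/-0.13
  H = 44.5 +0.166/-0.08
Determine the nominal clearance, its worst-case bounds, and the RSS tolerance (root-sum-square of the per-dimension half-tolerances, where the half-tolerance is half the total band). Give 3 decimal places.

Stack each dimension's contribution:
  +A: nom +38.620 → Σnom=38.620; wc +0.260/-0.385 → slack +0.260/-0.385; half-tol=0.323, Σhalf²=0.104006
  -B: nom -17.460 → Σnom=21.160; wc +0.110/-0.110 → slack +0.370/-0.495; half-tol=0.110, Σhalf²=0.116106
  +C: nom +49.800 → Σnom=70.960; wc +0.060/-0.450 → slack +0.430/-0.945; half-tol=0.255, Σhalf²=0.181131
  +D: nom +17.500 → Σnom=88.460; wc +0.375/-0.080 → slack +0.805/-1.025; half-tol=0.228, Σhalf²=0.232888
  +E: nom +45.800 → Σnom=134.260; wc +0.010/-0.048 → slack +0.815/-1.073; half-tol=0.029, Σhalf²=0.233729
  +F: nom +8.350 → Σnom=142.610; wc +0.150/-0.150 → slack +0.965/-1.223; half-tol=0.150, Σhalf²=0.256229
  +G: nom +8.990 → Σnom=151.600; wc +0.490/-0.130 → slack +1.455/-1.353; half-tol=0.310, Σhalf²=0.352329
  +H: nom +44.500 → Σnom=196.100; wc +0.166/-0.080 → slack +1.621/-1.433; half-tol=0.123, Σhalf²=0.367458
Nominal = 196.100. Worst-case = [196.100 - 1.433, 196.100 + 1.621] = [194.667, 197.721]. RSS = √0.367458 = 0.606.

nominal=196.100 wc=[194.667,197.721] rss=0.606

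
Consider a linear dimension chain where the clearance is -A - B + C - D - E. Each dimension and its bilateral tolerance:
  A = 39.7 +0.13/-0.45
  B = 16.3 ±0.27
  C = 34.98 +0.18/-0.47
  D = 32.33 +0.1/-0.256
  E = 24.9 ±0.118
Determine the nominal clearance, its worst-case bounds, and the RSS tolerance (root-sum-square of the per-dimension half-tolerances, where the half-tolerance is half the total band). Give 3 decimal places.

nominal=-78.250 wc=[-79.338,-76.976] rss=0.555

Stack each dimension's contribution:
  -A: nom -39.700 → Σnom=-39.700; wc +0.450/-0.130 → slack +0.450/-0.130; half-tol=0.290, Σhalf²=0.084100
  -B: nom -16.300 → Σnom=-56.000; wc +0.270/-0.270 → slack +0.720/-0.400; half-tol=0.270, Σhalf²=0.157000
  +C: nom +34.980 → Σnom=-21.020; wc +0.180/-0.470 → slack +0.900/-0.870; half-tol=0.325, Σhalf²=0.262625
  -D: nom -32.330 → Σnom=-53.350; wc +0.256/-0.100 → slack +1.156/-0.970; half-tol=0.178, Σhalf²=0.294309
  -E: nom -24.900 → Σnom=-78.250; wc +0.118/-0.118 → slack +1.274/-1.088; half-tol=0.118, Σhalf²=0.308233
Nominal = -78.250. Worst-case = [-78.250 - 1.088, -78.250 + 1.274] = [-79.338, -76.976]. RSS = √0.308233 = 0.555.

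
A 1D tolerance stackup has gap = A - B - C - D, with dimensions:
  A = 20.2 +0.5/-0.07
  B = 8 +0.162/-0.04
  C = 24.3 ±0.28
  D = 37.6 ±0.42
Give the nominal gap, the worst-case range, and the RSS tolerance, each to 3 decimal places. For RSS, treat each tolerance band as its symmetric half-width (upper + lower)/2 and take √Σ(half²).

nominal=-49.700 wc=[-50.632,-48.460] rss=0.588

Stack each dimension's contribution:
  +A: nom +20.200 → Σnom=20.200; wc +0.500/-0.070 → slack +0.500/-0.070; half-tol=0.285, Σhalf²=0.081225
  -B: nom -8.000 → Σnom=12.200; wc +0.040/-0.162 → slack +0.540/-0.232; half-tol=0.101, Σhalf²=0.091426
  -C: nom -24.300 → Σnom=-12.100; wc +0.280/-0.280 → slack +0.820/-0.512; half-tol=0.280, Σhalf²=0.169826
  -D: nom -37.600 → Σnom=-49.700; wc +0.420/-0.420 → slack +1.240/-0.932; half-tol=0.420, Σhalf²=0.346226
Nominal = -49.700. Worst-case = [-49.700 - 0.932, -49.700 + 1.240] = [-50.632, -48.460]. RSS = √0.346226 = 0.588.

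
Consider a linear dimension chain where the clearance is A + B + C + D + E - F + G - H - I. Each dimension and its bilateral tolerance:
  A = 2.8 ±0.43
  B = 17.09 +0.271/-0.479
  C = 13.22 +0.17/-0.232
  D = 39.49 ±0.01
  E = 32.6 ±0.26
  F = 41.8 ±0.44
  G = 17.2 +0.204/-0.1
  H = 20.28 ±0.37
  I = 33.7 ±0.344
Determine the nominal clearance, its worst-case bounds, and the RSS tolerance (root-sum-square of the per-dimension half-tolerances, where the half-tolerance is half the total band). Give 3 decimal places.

nominal=26.620 wc=[23.955,29.119] rss=0.952

Stack each dimension's contribution:
  +A: nom +2.800 → Σnom=2.800; wc +0.430/-0.430 → slack +0.430/-0.430; half-tol=0.430, Σhalf²=0.184900
  +B: nom +17.090 → Σnom=19.890; wc +0.271/-0.479 → slack +0.701/-0.909; half-tol=0.375, Σhalf²=0.325525
  +C: nom +13.220 → Σnom=33.110; wc +0.170/-0.232 → slack +0.871/-1.141; half-tol=0.201, Σhalf²=0.365926
  +D: nom +39.490 → Σnom=72.600; wc +0.010/-0.010 → slack +0.881/-1.151; half-tol=0.010, Σhalf²=0.366026
  +E: nom +32.600 → Σnom=105.200; wc +0.260/-0.260 → slack +1.141/-1.411; half-tol=0.260, Σhalf²=0.433626
  -F: nom -41.800 → Σnom=63.400; wc +0.440/-0.440 → slack +1.581/-1.851; half-tol=0.440, Σhalf²=0.627226
  +G: nom +17.200 → Σnom=80.600; wc +0.204/-0.100 → slack +1.785/-1.951; half-tol=0.152, Σhalf²=0.650330
  -H: nom -20.280 → Σnom=60.320; wc +0.370/-0.370 → slack +2.155/-2.321; half-tol=0.370, Σhalf²=0.787230
  -I: nom -33.700 → Σnom=26.620; wc +0.344/-0.344 → slack +2.499/-2.665; half-tol=0.344, Σhalf²=0.905566
Nominal = 26.620. Worst-case = [26.620 - 2.665, 26.620 + 2.499] = [23.955, 29.119]. RSS = √0.905566 = 0.952.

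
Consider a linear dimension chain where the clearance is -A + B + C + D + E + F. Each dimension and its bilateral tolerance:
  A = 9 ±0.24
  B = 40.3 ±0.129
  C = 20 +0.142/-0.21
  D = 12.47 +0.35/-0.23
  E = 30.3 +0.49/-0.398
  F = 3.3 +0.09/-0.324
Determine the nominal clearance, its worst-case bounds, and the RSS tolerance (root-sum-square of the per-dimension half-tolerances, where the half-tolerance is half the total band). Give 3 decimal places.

Stack each dimension's contribution:
  -A: nom -9.000 → Σnom=-9.000; wc +0.240/-0.240 → slack +0.240/-0.240; half-tol=0.240, Σhalf²=0.057600
  +B: nom +40.300 → Σnom=31.300; wc +0.129/-0.129 → slack +0.369/-0.369; half-tol=0.129, Σhalf²=0.074241
  +C: nom +20.000 → Σnom=51.300; wc +0.142/-0.210 → slack +0.511/-0.579; half-tol=0.176, Σhalf²=0.105217
  +D: nom +12.470 → Σnom=63.770; wc +0.350/-0.230 → slack +0.861/-0.809; half-tol=0.290, Σhalf²=0.189317
  +E: nom +30.300 → Σnom=94.070; wc +0.490/-0.398 → slack +1.351/-1.207; half-tol=0.444, Σhalf²=0.386453
  +F: nom +3.300 → Σnom=97.370; wc +0.090/-0.324 → slack +1.441/-1.531; half-tol=0.207, Σhalf²=0.429302
Nominal = 97.370. Worst-case = [97.370 - 1.531, 97.370 + 1.441] = [95.839, 98.811]. RSS = √0.429302 = 0.655.

nominal=97.370 wc=[95.839,98.811] rss=0.655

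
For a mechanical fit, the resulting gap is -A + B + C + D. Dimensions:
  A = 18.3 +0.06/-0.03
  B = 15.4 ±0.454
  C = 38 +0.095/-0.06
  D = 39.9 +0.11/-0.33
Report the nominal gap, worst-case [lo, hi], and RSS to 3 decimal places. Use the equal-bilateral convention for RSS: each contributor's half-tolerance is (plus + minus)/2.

nominal=75.000 wc=[74.096,75.689] rss=0.512

Stack each dimension's contribution:
  -A: nom -18.300 → Σnom=-18.300; wc +0.030/-0.060 → slack +0.030/-0.060; half-tol=0.045, Σhalf²=0.002025
  +B: nom +15.400 → Σnom=-2.900; wc +0.454/-0.454 → slack +0.484/-0.514; half-tol=0.454, Σhalf²=0.208141
  +C: nom +38.000 → Σnom=35.100; wc +0.095/-0.060 → slack +0.579/-0.574; half-tol=0.077, Σhalf²=0.214147
  +D: nom +39.900 → Σnom=75.000; wc +0.110/-0.330 → slack +0.689/-0.904; half-tol=0.220, Σhalf²=0.262547
Nominal = 75.000. Worst-case = [75.000 - 0.904, 75.000 + 0.689] = [74.096, 75.689]. RSS = √0.262547 = 0.512.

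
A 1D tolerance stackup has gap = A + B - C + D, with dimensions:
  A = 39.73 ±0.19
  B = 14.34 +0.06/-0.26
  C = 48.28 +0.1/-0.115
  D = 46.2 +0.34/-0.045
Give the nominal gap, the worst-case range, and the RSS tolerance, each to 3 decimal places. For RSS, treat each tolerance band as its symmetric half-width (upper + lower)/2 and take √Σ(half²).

nominal=51.990 wc=[51.395,52.695] rss=0.332

Stack each dimension's contribution:
  +A: nom +39.730 → Σnom=39.730; wc +0.190/-0.190 → slack +0.190/-0.190; half-tol=0.190, Σhalf²=0.036100
  +B: nom +14.340 → Σnom=54.070; wc +0.060/-0.260 → slack +0.250/-0.450; half-tol=0.160, Σhalf²=0.061700
  -C: nom -48.280 → Σnom=5.790; wc +0.115/-0.100 → slack +0.365/-0.550; half-tol=0.108, Σhalf²=0.073256
  +D: nom +46.200 → Σnom=51.990; wc +0.340/-0.045 → slack +0.705/-0.595; half-tol=0.193, Σhalf²=0.110313
Nominal = 51.990. Worst-case = [51.990 - 0.595, 51.990 + 0.705] = [51.395, 52.695]. RSS = √0.110313 = 0.332.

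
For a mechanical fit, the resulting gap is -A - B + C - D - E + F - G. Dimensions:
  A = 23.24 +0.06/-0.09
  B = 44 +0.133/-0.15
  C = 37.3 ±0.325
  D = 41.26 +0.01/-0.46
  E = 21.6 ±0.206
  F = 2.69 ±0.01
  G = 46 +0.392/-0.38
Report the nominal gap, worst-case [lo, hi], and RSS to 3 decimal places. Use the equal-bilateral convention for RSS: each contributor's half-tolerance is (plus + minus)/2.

Stack each dimension's contribution:
  -A: nom -23.240 → Σnom=-23.240; wc +0.090/-0.060 → slack +0.090/-0.060; half-tol=0.075, Σhalf²=0.005625
  -B: nom -44.000 → Σnom=-67.240; wc +0.150/-0.133 → slack +0.240/-0.193; half-tol=0.142, Σhalf²=0.025647
  +C: nom +37.300 → Σnom=-29.940; wc +0.325/-0.325 → slack +0.565/-0.518; half-tol=0.325, Σhalf²=0.131272
  -D: nom -41.260 → Σnom=-71.200; wc +0.460/-0.010 → slack +1.025/-0.528; half-tol=0.235, Σhalf²=0.186497
  -E: nom -21.600 → Σnom=-92.800; wc +0.206/-0.206 → slack +1.231/-0.734; half-tol=0.206, Σhalf²=0.228933
  +F: nom +2.690 → Σnom=-90.110; wc +0.010/-0.010 → slack +1.241/-0.744; half-tol=0.010, Σhalf²=0.229033
  -G: nom -46.000 → Σnom=-136.110; wc +0.380/-0.392 → slack +1.621/-1.136; half-tol=0.386, Σhalf²=0.378029
Nominal = -136.110. Worst-case = [-136.110 - 1.136, -136.110 + 1.621] = [-137.246, -134.489]. RSS = √0.378029 = 0.615.

nominal=-136.110 wc=[-137.246,-134.489] rss=0.615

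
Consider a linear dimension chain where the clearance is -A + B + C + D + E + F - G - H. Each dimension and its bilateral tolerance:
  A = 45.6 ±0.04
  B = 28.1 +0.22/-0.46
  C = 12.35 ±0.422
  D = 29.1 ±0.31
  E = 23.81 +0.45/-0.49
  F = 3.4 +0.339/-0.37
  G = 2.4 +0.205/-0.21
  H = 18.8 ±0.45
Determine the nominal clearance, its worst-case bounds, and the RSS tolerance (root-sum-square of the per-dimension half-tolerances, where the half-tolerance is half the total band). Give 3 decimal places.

nominal=29.960 wc=[27.213,32.401] rss=0.992

Stack each dimension's contribution:
  -A: nom -45.600 → Σnom=-45.600; wc +0.040/-0.040 → slack +0.040/-0.040; half-tol=0.040, Σhalf²=0.001600
  +B: nom +28.100 → Σnom=-17.500; wc +0.220/-0.460 → slack +0.260/-0.500; half-tol=0.340, Σhalf²=0.117200
  +C: nom +12.350 → Σnom=-5.150; wc +0.422/-0.422 → slack +0.682/-0.922; half-tol=0.422, Σhalf²=0.295284
  +D: nom +29.100 → Σnom=23.950; wc +0.310/-0.310 → slack +0.992/-1.232; half-tol=0.310, Σhalf²=0.391384
  +E: nom +23.810 → Σnom=47.760; wc +0.450/-0.490 → slack +1.442/-1.722; half-tol=0.470, Σhalf²=0.612284
  +F: nom +3.400 → Σnom=51.160; wc +0.339/-0.370 → slack +1.781/-2.092; half-tol=0.355, Σhalf²=0.737954
  -G: nom -2.400 → Σnom=48.760; wc +0.210/-0.205 → slack +1.991/-2.297; half-tol=0.207, Σhalf²=0.781011
  -H: nom -18.800 → Σnom=29.960; wc +0.450/-0.450 → slack +2.441/-2.747; half-tol=0.450, Σhalf²=0.983511
Nominal = 29.960. Worst-case = [29.960 - 2.747, 29.960 + 2.441] = [27.213, 32.401]. RSS = √0.983511 = 0.992.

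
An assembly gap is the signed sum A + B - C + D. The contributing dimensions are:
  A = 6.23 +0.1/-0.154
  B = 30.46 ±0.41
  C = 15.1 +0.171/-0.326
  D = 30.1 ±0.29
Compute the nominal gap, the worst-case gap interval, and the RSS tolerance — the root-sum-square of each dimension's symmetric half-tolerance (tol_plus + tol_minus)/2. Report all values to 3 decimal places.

nominal=51.690 wc=[50.665,52.816] rss=0.575

Stack each dimension's contribution:
  +A: nom +6.230 → Σnom=6.230; wc +0.100/-0.154 → slack +0.100/-0.154; half-tol=0.127, Σhalf²=0.016129
  +B: nom +30.460 → Σnom=36.690; wc +0.410/-0.410 → slack +0.510/-0.564; half-tol=0.410, Σhalf²=0.184229
  -C: nom -15.100 → Σnom=21.590; wc +0.326/-0.171 → slack +0.836/-0.735; half-tol=0.248, Σhalf²=0.245981
  +D: nom +30.100 → Σnom=51.690; wc +0.290/-0.290 → slack +1.126/-1.025; half-tol=0.290, Σhalf²=0.330081
Nominal = 51.690. Worst-case = [51.690 - 1.025, 51.690 + 1.126] = [50.665, 52.816]. RSS = √0.330081 = 0.575.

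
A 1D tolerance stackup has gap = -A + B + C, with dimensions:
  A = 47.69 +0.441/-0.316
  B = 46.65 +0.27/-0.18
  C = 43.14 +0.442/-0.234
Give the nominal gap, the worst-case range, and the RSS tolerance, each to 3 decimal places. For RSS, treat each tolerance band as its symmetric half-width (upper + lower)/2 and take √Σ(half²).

nominal=42.100 wc=[41.245,43.128] rss=0.555

Stack each dimension's contribution:
  -A: nom -47.690 → Σnom=-47.690; wc +0.316/-0.441 → slack +0.316/-0.441; half-tol=0.379, Σhalf²=0.143262
  +B: nom +46.650 → Σnom=-1.040; wc +0.270/-0.180 → slack +0.586/-0.621; half-tol=0.225, Σhalf²=0.193887
  +C: nom +43.140 → Σnom=42.100; wc +0.442/-0.234 → slack +1.028/-0.855; half-tol=0.338, Σhalf²=0.308131
Nominal = 42.100. Worst-case = [42.100 - 0.855, 42.100 + 1.028] = [41.245, 43.128]. RSS = √0.308131 = 0.555.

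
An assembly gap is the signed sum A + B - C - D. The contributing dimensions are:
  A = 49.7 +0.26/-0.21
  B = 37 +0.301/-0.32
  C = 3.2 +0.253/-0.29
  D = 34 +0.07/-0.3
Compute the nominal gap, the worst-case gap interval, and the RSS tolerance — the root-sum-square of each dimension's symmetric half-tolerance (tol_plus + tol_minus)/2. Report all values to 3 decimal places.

Stack each dimension's contribution:
  +A: nom +49.700 → Σnom=49.700; wc +0.260/-0.210 → slack +0.260/-0.210; half-tol=0.235, Σhalf²=0.055225
  +B: nom +37.000 → Σnom=86.700; wc +0.301/-0.320 → slack +0.561/-0.530; half-tol=0.310, Σhalf²=0.151635
  -C: nom -3.200 → Σnom=83.500; wc +0.290/-0.253 → slack +0.851/-0.783; half-tol=0.271, Σhalf²=0.225347
  -D: nom -34.000 → Σnom=49.500; wc +0.300/-0.070 → slack +1.151/-0.853; half-tol=0.185, Σhalf²=0.259572
Nominal = 49.500. Worst-case = [49.500 - 0.853, 49.500 + 1.151] = [48.647, 50.651]. RSS = √0.259572 = 0.509.

nominal=49.500 wc=[48.647,50.651] rss=0.509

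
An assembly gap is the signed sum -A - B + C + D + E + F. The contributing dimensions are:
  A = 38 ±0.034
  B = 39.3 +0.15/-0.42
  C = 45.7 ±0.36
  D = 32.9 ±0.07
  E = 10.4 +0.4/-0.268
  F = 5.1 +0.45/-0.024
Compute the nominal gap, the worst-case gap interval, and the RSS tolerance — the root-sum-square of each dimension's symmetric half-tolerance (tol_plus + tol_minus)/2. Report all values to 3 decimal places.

nominal=16.800 wc=[15.894,18.534] rss=0.620

Stack each dimension's contribution:
  -A: nom -38.000 → Σnom=-38.000; wc +0.034/-0.034 → slack +0.034/-0.034; half-tol=0.034, Σhalf²=0.001156
  -B: nom -39.300 → Σnom=-77.300; wc +0.420/-0.150 → slack +0.454/-0.184; half-tol=0.285, Σhalf²=0.082381
  +C: nom +45.700 → Σnom=-31.600; wc +0.360/-0.360 → slack +0.814/-0.544; half-tol=0.360, Σhalf²=0.211981
  +D: nom +32.900 → Σnom=1.300; wc +0.070/-0.070 → slack +0.884/-0.614; half-tol=0.070, Σhalf²=0.216881
  +E: nom +10.400 → Σnom=11.700; wc +0.400/-0.268 → slack +1.284/-0.882; half-tol=0.334, Σhalf²=0.328437
  +F: nom +5.100 → Σnom=16.800; wc +0.450/-0.024 → slack +1.734/-0.906; half-tol=0.237, Σhalf²=0.384606
Nominal = 16.800. Worst-case = [16.800 - 0.906, 16.800 + 1.734] = [15.894, 18.534]. RSS = √0.384606 = 0.620.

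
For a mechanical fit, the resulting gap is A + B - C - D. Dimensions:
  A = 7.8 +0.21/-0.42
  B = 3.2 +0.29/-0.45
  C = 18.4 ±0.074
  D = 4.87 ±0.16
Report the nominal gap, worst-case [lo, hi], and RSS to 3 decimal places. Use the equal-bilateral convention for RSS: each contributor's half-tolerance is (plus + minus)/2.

Stack each dimension's contribution:
  +A: nom +7.800 → Σnom=7.800; wc +0.210/-0.420 → slack +0.210/-0.420; half-tol=0.315, Σhalf²=0.099225
  +B: nom +3.200 → Σnom=11.000; wc +0.290/-0.450 → slack +0.500/-0.870; half-tol=0.370, Σhalf²=0.236125
  -C: nom -18.400 → Σnom=-7.400; wc +0.074/-0.074 → slack +0.574/-0.944; half-tol=0.074, Σhalf²=0.241601
  -D: nom -4.870 → Σnom=-12.270; wc +0.160/-0.160 → slack +0.734/-1.104; half-tol=0.160, Σhalf²=0.267201
Nominal = -12.270. Worst-case = [-12.270 - 1.104, -12.270 + 0.734] = [-13.374, -11.536]. RSS = √0.267201 = 0.517.

nominal=-12.270 wc=[-13.374,-11.536] rss=0.517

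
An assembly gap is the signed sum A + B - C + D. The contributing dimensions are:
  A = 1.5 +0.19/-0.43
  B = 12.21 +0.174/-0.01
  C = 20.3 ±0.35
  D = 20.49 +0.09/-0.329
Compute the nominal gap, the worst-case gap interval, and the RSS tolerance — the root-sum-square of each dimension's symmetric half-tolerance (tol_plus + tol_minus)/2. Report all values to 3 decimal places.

Stack each dimension's contribution:
  +A: nom +1.500 → Σnom=1.500; wc +0.190/-0.430 → slack +0.190/-0.430; half-tol=0.310, Σhalf²=0.096100
  +B: nom +12.210 → Σnom=13.710; wc +0.174/-0.010 → slack +0.364/-0.440; half-tol=0.092, Σhalf²=0.104564
  -C: nom -20.300 → Σnom=-6.590; wc +0.350/-0.350 → slack +0.714/-0.790; half-tol=0.350, Σhalf²=0.227064
  +D: nom +20.490 → Σnom=13.900; wc +0.090/-0.329 → slack +0.804/-1.119; half-tol=0.210, Σhalf²=0.270954
Nominal = 13.900. Worst-case = [13.900 - 1.119, 13.900 + 0.804] = [12.781, 14.704]. RSS = √0.270954 = 0.521.

nominal=13.900 wc=[12.781,14.704] rss=0.521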